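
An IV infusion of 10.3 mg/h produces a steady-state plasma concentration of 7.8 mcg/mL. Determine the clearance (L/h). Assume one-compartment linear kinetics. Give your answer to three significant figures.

At steady state, infusion rate = CL × Css, so CL = rate / Css.
CL = 10.3 / 7.8 = 1.321 L/h

1.32 L/h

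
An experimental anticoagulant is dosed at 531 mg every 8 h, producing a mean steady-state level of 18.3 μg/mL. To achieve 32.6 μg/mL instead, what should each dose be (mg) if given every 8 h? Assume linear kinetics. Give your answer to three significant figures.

946 mg

With linear kinetics, Css is proportional to dose rate (D/τ) at fixed clearance.
D₂ = D₁ × (Css,target / Css,current) = 531 × 32.6/18.3 = 945.9 mg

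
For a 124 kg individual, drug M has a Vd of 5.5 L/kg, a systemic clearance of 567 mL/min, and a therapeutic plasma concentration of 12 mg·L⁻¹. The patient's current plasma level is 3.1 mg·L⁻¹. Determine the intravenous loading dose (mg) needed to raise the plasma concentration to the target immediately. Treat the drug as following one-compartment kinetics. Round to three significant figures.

Vd = 5.5 L/kg × 124 kg = 682.0 L
Concentration deficit ΔC = 12 − 3.1 = 8.900 mg/L
LD = Vd × ΔC = 682.0 × 8.900 = 6070 mg

6070 mg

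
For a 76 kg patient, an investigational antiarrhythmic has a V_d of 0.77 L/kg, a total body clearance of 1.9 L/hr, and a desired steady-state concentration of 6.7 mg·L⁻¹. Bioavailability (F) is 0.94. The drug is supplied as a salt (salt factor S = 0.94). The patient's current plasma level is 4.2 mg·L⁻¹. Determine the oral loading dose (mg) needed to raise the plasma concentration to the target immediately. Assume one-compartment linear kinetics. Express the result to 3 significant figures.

166 mg

Vd(total) = 76 kg × 0.77 L/kg = 58.52 L
Concentration deficit ΔC = 6.7 − 4.2 = 2.500 mg/L
LD = Vd × ΔC / F / S = 58.52 × 2.500 / 0.94 / 0.94 = 165.6 mg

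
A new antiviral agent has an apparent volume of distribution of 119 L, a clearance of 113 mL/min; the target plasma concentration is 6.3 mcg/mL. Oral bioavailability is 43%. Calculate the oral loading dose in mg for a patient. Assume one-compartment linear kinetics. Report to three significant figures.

LD is governed by Vd — clearance does not enter the loading-dose calculation.
LD = Vd × C / F = 119.0 × 6.300 / 0.43 = 1743 mg

1740 mg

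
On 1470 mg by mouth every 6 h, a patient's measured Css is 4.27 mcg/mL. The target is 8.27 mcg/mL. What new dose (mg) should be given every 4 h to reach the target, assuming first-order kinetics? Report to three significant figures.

1900 mg

With linear kinetics, Css is proportional to dose rate (D/τ) at fixed clearance.
D₂ = D₁ × (Css,target / Css,current) × (τ₂/τ₁) = 1470 × (8.27/4.27) × (4/6) = 1898 mg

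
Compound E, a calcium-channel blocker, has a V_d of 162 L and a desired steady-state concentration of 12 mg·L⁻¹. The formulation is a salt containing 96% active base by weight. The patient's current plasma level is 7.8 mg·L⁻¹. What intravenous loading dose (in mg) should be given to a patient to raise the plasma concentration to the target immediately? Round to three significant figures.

709 mg

The loading dose fills Vd to the target concentration.
Concentration deficit ΔC = 12 − 7.8 = 4.200 mg/L
LD = Vd × ΔC / S = 162.0 × 4.200 / 0.96 = 708.8 mg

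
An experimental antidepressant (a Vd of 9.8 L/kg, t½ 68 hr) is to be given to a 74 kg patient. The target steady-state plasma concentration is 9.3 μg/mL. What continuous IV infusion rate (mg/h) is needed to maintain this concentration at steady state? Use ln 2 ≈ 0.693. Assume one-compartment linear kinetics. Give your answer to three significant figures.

Vd(total) = 74 kg × 9.8 L/kg = 725.2 L
CL = ln 2 · Vd / t½ = 0.693 × 725.2 / 68 = 7.391 L/h
Infusion rate = CL × Css = 7.391 × 9.3 = 68.74 mg/h

68.7 mg/h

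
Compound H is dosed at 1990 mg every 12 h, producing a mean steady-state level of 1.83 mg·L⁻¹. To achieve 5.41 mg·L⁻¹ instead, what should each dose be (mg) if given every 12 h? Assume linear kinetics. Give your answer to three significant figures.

5880 mg

With linear kinetics, Css is proportional to dose rate (D/τ) at fixed clearance.
D₂ = D₁ × (Css,target / Css,current) = 1990 × 5.41/1.83 = 5883 mg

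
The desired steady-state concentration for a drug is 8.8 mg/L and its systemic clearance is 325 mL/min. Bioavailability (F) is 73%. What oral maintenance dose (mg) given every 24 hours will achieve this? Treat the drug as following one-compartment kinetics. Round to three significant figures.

Convert clearance: 325 mL/min × 60 min/h ÷ 1000 mL/L = 19.50 L/h
At steady state, dose per interval replaces the amount cleared in that interval: F·D/τ = CL·Css.
D = CL × Css × τ / F = 19.50 × 8.8 × 24 / 0.73 = 5642 mg

5640 mg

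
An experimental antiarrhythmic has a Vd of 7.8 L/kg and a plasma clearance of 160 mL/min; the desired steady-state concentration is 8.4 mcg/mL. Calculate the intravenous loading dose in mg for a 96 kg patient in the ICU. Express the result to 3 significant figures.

6290 mg

Total Vd = 7.8 × 96 = 748.8 L
The loading dose fills Vd to the target concentration.
LD = Vd × C = 748.8 × 8.400 = 6290 mg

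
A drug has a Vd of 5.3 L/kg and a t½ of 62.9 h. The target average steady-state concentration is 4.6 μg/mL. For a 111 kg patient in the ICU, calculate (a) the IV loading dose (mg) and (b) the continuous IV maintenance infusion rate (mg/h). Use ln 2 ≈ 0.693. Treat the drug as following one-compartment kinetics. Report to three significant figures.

Vd(total) = 111 kg × 5.3 L/kg = 588.3 L
LD = Vd × C = 588.3 × 4.6 = 2706 mg
CL = 0.693 × Vd / t½ = 0.693 × 588.3 / 62.9 = 6.482 L/h
Infusion rate = CL × Css = 6.482 × 4.6 = 29.82 mg/h

(a) 2710 mg; (b) 29.8 mg/h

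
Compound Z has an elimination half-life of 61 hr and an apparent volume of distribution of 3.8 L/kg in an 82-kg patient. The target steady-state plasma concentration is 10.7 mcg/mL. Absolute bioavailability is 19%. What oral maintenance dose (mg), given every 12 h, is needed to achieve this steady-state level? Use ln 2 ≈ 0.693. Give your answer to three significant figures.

Total Vd = 3.8 × 82 = 311.6 L
CL = 0.693 × Vd / t½ = 0.693 × 311.6 / 61 = 3.540 L/h
D = CL × Css × τ / F = 3.540 × 10.7 × 12 / 0.19 = 2392 mg

2390 mg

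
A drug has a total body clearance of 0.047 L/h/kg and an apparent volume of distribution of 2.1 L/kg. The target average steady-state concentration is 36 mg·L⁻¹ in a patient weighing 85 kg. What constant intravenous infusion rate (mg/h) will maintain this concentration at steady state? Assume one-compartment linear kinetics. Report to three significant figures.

CL = 0.047 L/h/kg × 85 kg = 3.995 L/h
R₀ = 3.995 × 36 = 143.8 mg/h

144 mg/h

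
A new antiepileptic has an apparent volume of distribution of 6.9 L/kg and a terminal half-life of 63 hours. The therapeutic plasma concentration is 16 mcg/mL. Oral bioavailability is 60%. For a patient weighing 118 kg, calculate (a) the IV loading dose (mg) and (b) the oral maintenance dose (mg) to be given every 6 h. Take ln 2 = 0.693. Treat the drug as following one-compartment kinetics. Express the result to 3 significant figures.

(a) 13000 mg; (b) 1430 mg

Total Vd = 6.9 × 118 = 814.2 L
LD = Vd × C = 814.2 × 16 = 13030 mg
CL = 0.693 × Vd / t½ = 0.693 × 814.2 / 63 = 8.956 L/h
D = CL × Css × τ / F = 8.956 × 16 × 6 / 0.6 = 1433 mg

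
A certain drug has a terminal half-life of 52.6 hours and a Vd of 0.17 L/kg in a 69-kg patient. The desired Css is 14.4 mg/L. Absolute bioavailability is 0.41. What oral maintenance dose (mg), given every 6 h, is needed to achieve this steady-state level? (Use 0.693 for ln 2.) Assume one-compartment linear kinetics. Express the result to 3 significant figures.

Vd(total) = 69 kg × 0.17 L/kg = 11.73 L
k = 0.693/52.6 = 0.01317 h⁻¹, so CL = k·Vd = 0.01317 × 11.73 = 0.1545 L/h
D = CL × Css × τ / F = 0.1545 × 14.4 × 6 / 0.41 = 32.56 mg

32.6 mg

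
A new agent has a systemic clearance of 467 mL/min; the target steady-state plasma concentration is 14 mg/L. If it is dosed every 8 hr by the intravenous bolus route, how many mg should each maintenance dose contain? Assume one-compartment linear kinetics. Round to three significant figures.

Convert clearance: 467 mL/min × 60 min/h ÷ 1000 mL/L = 28.02 L/h
D = CL × Css × τ = 28.02 × 14 × 8 = 3138 mg

3140 mg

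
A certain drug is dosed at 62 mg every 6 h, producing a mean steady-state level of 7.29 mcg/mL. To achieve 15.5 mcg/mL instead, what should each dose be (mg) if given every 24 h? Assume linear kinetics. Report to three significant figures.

527 mg

For first-order elimination, Css ∝ F·D/(CL·τ); F and CL are unchanged, so Css ∝ D/τ.
D₂ = D₁ × (Css,target / Css,current) × (τ₂/τ₁) = 62 × (15.5/7.29) × (24/6) = 527.3 mg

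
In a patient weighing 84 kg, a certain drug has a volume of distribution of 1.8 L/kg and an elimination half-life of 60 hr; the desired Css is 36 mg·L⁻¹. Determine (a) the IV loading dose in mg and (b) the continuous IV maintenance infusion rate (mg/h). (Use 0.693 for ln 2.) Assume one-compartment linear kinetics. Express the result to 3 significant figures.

Vd(total) = 84 kg × 1.8 L/kg = 151.2 L
LD = Vd × C = 151.2 × 36 = 5443 mg
CL = 0.693 × Vd / t½ = 0.693 × 151.2 / 60 = 1.746 L/h
Infusion rate = CL × Css = 1.746 × 36 = 62.86 mg/h

(a) 5440 mg; (b) 62.9 mg/h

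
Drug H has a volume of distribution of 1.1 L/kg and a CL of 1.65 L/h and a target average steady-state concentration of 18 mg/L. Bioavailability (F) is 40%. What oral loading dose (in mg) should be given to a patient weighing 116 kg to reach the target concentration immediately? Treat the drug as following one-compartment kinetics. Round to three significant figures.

Vd(total) = 116 kg × 1.1 L/kg = 127.6 L
The loading dose fills Vd to the target concentration.
LD = Vd × C / F = 127.6 × 18.00 / 0.4 = 5742 mg

5740 mg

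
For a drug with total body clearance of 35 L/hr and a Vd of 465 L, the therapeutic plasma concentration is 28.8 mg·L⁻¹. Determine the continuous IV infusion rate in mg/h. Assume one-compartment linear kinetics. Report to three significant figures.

1010 mg/h

Rate = CL × Css = 35.00 × 28.8 = 1008 mg/h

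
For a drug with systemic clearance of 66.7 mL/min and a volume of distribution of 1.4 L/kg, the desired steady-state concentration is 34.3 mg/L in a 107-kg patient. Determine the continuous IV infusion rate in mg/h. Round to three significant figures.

137 mg/h

CL = 66.7 mL/min × 60/1000 = 4.002 L/h
R₀ = 4.002 × 34.3 = 137.3 mg/h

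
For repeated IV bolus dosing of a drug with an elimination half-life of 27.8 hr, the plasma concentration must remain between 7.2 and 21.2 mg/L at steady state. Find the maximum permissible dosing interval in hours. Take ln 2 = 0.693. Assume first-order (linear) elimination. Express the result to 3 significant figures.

k = 0.693 / t½ = 0.693 / 27.8 = 0.02493 h⁻¹
Between IV bolus doses, concentration decays as C = C₀·e^(−kτ), so C_peak/C_trough = e^(kτ).
τ_max = ln(C_peak/C_trough) / k = ln(21.2/7.2) / 0.02493 = 1.080 / 0.02493 = 43.32 h

43.3 h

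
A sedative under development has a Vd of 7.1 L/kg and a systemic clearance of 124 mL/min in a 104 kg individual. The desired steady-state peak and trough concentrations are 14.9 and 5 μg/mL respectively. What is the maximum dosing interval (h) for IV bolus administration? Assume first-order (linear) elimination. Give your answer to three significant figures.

Vd(total) = 104 kg × 7.1 L/kg = 738.4 L
Convert clearance: 124 mL/min × 60 min/h ÷ 1000 mL/L = 7.440 L/h
k = CL / Vd = 7.440 / 738.4 = 0.01008 h⁻¹
Between IV bolus doses, concentration decays as C = C₀·e^(−kτ), so C_peak/C_trough = e^(kτ).
τ_max = ln(C_peak/C_trough) / k = ln(14.9/5) / 0.01008 = 1.092 / 0.01008 = 108.3 h

108 h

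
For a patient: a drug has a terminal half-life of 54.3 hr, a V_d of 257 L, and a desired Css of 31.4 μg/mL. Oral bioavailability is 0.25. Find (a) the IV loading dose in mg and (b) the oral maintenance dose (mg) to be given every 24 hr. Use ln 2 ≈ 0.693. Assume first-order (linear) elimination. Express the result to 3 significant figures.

LD = Vd × C = 257.0 × 31.4 = 8070 mg
CL = 0.693 × Vd / t½ = 0.693 × 257.0 / 54.3 = 3.280 L/h
D = CL × Css × τ / F = 3.280 × 31.4 × 24 / 0.25 = 9887 mg

(a) 8070 mg; (b) 9890 mg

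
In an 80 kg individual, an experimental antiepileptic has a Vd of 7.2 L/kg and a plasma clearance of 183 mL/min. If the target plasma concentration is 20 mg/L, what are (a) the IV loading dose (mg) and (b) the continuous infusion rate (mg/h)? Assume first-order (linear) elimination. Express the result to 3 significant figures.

Total Vd = 7.2 × 80 = 576.0 L
LD = Vd · C_target = 576.0 × 20 = 11520 mg
CL = 183 mL/min × 60/1000 = 10.98 L/h
Maintenance: replace elimination → rate = CL × Css = 10.98 × 20 = 219.6 mg/h

(a) 11500 mg; (b) 220 mg/h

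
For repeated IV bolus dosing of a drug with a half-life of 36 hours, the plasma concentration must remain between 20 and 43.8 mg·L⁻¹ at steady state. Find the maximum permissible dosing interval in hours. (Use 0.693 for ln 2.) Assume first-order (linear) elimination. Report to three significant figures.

40.7 h

k = 0.693 / t½ = 0.693 / 36 = 0.01925 h⁻¹
Between IV bolus doses, concentration decays as C = C₀·e^(−kτ), so C_peak/C_trough = e^(kτ).
τ_max = ln(C_peak/C_trough) / k = ln(43.8/20) / 0.01925 = 0.7839 / 0.01925 = 40.72 h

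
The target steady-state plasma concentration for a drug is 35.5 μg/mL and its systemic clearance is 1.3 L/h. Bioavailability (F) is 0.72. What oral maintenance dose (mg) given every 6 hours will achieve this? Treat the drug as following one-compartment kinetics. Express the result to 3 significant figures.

385 mg

D = CL × Css × τ / F = 1.300 × 35.5 × 6 / 0.72 = 384.6 mg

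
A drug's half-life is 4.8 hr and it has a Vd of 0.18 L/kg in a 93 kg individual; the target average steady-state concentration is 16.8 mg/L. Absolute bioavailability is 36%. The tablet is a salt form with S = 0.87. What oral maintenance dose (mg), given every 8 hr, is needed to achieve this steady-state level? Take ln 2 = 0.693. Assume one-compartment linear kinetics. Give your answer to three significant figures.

Total Vd = 0.18 × 93 = 16.74 L
CL = ln 2 · Vd / t½ = 0.693 × 16.74 / 4.8 = 2.417 L/h
D = CL × Css × τ / F / S = 2.417 × 16.8 × 8 / 0.36 / 0.87 = 1037 mg

1040 mg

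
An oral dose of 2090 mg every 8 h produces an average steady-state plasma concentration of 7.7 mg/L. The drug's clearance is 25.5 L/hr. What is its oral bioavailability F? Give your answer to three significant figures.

F·D/τ = CL·Css at steady state → F = CL·Css·τ / D.
F = 25.5 × 7.7 × 8 / 2090 = 0.752

0.752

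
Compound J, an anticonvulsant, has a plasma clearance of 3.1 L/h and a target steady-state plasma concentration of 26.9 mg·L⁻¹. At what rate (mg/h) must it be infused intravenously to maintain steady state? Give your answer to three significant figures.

83.4 mg/h

Rate = CL × Css = 3.100 × 26.9 = 83.39 mg/h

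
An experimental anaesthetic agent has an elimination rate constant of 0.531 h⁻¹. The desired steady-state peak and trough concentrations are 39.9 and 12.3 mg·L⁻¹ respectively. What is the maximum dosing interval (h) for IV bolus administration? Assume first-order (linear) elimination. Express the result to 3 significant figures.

Between IV bolus doses, concentration decays as C = C₀·e^(−kτ), so C_peak/C_trough = e^(kτ).
τ_max = ln(C_peak/C_trough) / k = ln(39.9/12.3) / 0.5310 = 1.177 / 0.5310 = 2.217 h

2.22 h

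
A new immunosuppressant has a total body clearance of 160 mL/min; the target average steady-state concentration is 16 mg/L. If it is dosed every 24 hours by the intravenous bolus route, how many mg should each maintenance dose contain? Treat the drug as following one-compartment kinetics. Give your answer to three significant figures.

3690 mg

CL = 160 mL/min = 160 × 0.06 = 9.600 L/h
D = CL × Css × τ = 9.600 × 16 × 24 = 3686 mg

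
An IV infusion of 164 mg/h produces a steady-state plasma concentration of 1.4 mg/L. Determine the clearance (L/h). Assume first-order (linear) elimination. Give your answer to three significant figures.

At steady state, infusion rate = CL × Css, so CL = rate / Css.
CL = 164 / 1.4 = 117.1 L/h

117 L/h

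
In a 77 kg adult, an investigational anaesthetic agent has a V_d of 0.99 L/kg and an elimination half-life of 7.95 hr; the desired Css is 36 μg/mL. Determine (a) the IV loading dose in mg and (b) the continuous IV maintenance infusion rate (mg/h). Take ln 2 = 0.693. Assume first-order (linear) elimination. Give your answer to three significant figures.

(a) 2740 mg; (b) 239 mg/h

Vd(total) = 77 kg × 0.99 L/kg = 76.23 L
LD = Vd × C = 76.23 × 36 = 2744 mg
CL = 0.693 × Vd / t½ = 0.693 × 76.23 / 7.95 = 6.645 L/h
Infusion rate = CL × Css = 6.645 × 36 = 239.2 mg/h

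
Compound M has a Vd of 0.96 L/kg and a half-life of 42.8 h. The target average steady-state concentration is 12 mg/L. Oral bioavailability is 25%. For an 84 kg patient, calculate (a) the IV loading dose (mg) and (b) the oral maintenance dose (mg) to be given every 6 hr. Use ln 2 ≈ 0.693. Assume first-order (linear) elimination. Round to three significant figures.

(a) 968 mg; (b) 376 mg

Total Vd = 0.96 × 84 = 80.64 L
LD = Vd × C = 80.64 × 12 = 967.7 mg
CL = 0.693 × Vd / t½ = 0.693 × 80.64 / 42.8 = 1.306 L/h
D = CL × Css × τ / F = 1.306 × 12 × 6 / 0.25 = 376.1 mg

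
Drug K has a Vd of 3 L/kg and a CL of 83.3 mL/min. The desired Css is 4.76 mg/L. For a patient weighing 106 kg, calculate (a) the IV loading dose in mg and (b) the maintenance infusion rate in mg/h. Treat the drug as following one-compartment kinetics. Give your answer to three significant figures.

(a) 1510 mg; (b) 23.8 mg/h

Vd = 3 L/kg × 106 kg = 318.0 L
Loading dose = Vd × C = 318.0 × 4.76 = 1514 mg
Convert clearance: 83.3 mL/min × 60 min/h ÷ 1000 mL/L = 4.998 L/h
Infusion rate = 4.998 L/h × 4.76 mg/L = 23.79 mg/h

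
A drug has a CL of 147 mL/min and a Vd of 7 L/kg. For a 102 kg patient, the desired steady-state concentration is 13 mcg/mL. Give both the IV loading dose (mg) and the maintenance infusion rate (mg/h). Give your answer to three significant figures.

(a) 9280 mg; (b) 115 mg/h

Total Vd = 7 × 102 = 714.0 L
LD = Vd · C_target = 714.0 × 13 = 9282 mg
CL = 147 mL/min × 60/1000 = 8.820 L/h
Infusion rate = 8.820 L/h × 13 mg/L = 114.7 mg/h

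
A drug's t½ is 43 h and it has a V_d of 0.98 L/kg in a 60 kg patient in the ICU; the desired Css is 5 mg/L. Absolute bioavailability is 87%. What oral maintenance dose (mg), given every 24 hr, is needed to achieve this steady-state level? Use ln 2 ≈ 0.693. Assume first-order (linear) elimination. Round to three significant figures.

131 mg

Vd(total) = 60 kg × 0.98 L/kg = 58.80 L
k = 0.693/43 = 0.01612 h⁻¹, so CL = k·Vd = 0.01612 × 58.80 = 0.9479 L/h
D = CL × Css × τ / F = 0.9479 × 5 × 24 / 0.87 = 130.7 mg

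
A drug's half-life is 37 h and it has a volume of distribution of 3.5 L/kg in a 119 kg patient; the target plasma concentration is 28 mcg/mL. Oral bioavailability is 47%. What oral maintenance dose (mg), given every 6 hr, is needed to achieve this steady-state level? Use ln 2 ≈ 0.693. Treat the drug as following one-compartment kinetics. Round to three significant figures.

2790 mg

Total Vd = 3.5 × 119 = 416.5 L
CL = ln 2 · Vd / t½ = 0.693 × 416.5 / 37 = 7.801 L/h
D = CL × Css × τ / F = 7.801 × 28 × 6 / 0.47 = 2788 mg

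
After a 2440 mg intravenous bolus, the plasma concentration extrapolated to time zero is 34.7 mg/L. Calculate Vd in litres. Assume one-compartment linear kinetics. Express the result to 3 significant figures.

Immediately after an IV bolus, C₀ = Dose / Vd, so Vd = Dose / C₀.
Vd = 2440 / 34.7 = 70.32 L

70.3 L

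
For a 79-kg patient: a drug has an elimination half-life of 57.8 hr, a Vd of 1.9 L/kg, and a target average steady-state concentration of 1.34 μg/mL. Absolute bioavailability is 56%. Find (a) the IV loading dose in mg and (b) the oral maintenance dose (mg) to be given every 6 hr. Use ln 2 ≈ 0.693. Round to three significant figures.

Vd = 1.9 L/kg × 79 kg = 150.1 L
LD = Vd × C = 150.1 × 1.34 = 201.1 mg
CL = 0.693 × Vd / t½ = 0.693 × 150.1 / 57.8 = 1.800 L/h
D = CL × Css × τ / F = 1.800 × 1.34 × 6 / 0.56 = 25.84 mg

(a) 201 mg; (b) 25.8 mg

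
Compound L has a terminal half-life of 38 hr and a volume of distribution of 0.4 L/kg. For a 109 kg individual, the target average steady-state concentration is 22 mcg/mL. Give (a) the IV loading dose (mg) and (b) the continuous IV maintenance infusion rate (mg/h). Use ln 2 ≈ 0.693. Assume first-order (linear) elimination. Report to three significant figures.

Vd = 0.4 L/kg × 109 kg = 43.60 L
LD = Vd × C = 43.60 × 22 = 959.2 mg
CL = 0.693 × Vd / t½ = 0.693 × 43.60 / 38 = 0.7951 L/h
Infusion rate = CL × Css = 0.7951 × 22 = 17.49 mg/h

(a) 959 mg; (b) 17.5 mg/h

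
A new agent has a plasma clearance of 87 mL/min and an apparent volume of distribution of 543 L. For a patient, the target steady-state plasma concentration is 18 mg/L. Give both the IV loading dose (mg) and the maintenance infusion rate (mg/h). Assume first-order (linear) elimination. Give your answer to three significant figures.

LD = Vd · C_target = 543.0 × 18 = 9774 mg
CL = 87 mL/min = 87 × 0.06 = 5.220 L/h
Infusion rate = 5.220 L/h × 18 mg/L = 93.96 mg/h

(a) 9770 mg; (b) 94.0 mg/h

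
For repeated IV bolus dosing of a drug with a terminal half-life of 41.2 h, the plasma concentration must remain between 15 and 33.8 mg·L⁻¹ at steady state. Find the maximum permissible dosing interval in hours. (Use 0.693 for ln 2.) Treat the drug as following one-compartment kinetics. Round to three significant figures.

k = 0.693 / t½ = 0.693 / 41.2 = 0.01682 h⁻¹
Between IV bolus doses, concentration decays as C = C₀·e^(−kτ), so C_peak/C_trough = e^(kτ).
τ_max = ln(C_peak/C_trough) / k = ln(33.8/15) / 0.01682 = 0.8124 / 0.01682 = 48.30 h

48.3 h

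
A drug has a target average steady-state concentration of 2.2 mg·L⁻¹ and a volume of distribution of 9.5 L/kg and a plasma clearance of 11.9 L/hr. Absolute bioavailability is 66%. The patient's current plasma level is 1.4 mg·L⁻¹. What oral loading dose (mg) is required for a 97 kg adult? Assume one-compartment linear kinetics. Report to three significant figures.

Vd = 9.5 L/kg × 97 kg = 921.5 L
Concentration deficit ΔC = 2.2 − 1.4 = 0.8000 mg/L
LD = Vd × ΔC / F = 921.5 × 0.8000 / 0.66 = 1117 mg

1120 mg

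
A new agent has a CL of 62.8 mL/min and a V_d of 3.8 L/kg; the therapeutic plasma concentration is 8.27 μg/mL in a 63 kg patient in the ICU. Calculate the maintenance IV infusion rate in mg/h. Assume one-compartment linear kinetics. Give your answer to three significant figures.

31.2 mg/h

CL = 62.8 mL/min × 60/1000 = 3.768 L/h
R₀ = 3.768 × 8.27 = 31.16 mg/h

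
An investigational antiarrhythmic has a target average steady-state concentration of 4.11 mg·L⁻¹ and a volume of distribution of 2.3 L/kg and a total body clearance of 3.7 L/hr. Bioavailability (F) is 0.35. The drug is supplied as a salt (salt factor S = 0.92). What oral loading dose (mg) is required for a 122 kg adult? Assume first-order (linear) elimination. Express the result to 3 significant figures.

3580 mg

Vd(total) = 122 kg × 2.3 L/kg = 280.6 L
LD = Vd × C / F / S = 280.6 × 4.110 / 0.35 / 0.92 = 3582 mg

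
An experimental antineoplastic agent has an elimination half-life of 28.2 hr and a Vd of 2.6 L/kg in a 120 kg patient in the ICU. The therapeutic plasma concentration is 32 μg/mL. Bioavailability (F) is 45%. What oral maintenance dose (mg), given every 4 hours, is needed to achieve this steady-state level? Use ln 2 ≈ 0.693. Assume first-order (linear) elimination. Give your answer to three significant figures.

Vd = 2.6 L/kg × 120 kg = 312.0 L
CL = 0.693 × Vd / t½ = 0.693 × 312.0 / 28.2 = 7.667 L/h
D = CL × Css × τ / F = 7.667 × 32 × 4 / 0.45 = 2181 mg

2180 mg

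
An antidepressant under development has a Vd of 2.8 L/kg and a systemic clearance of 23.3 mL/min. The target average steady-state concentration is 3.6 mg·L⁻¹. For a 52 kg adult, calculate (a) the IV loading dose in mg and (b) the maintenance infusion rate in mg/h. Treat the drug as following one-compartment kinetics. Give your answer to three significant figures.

Vd(total) = 52 kg × 2.8 L/kg = 145.6 L
LD = Vd · C_target = 145.6 × 3.6 = 524.2 mg
Convert clearance: 23.3 mL/min × 60 min/h ÷ 1000 mL/L = 1.398 L/h
Maintenance: replace elimination → rate = CL × Css = 1.398 × 3.6 = 5.033 mg/h

(a) 524 mg; (b) 5.03 mg/h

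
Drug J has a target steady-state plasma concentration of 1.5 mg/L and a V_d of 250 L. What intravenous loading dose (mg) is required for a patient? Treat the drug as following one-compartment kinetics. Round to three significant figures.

The loading dose fills Vd to the target concentration.
LD = Vd × C = 250.0 × 1.500 = 375.0 mg

375 mg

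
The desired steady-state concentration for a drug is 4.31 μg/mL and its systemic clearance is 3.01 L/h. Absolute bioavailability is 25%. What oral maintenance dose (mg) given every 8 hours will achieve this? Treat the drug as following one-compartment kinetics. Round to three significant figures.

415 mg

D = CL × Css × τ / F = 3.010 × 4.31 × 8 / 0.25 = 415.1 mg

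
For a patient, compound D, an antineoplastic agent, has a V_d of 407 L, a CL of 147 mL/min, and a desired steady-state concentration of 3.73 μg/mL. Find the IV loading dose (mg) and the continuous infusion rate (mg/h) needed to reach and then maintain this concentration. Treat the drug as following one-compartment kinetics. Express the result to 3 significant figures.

(a) 1520 mg; (b) 32.9 mg/h

LD = Vd · C_target = 407.0 × 3.73 = 1518 mg
CL = 147 mL/min = 147 × 0.06 = 8.820 L/h
Maintenance: replace elimination → rate = CL × Css = 8.820 × 3.73 = 32.90 mg/h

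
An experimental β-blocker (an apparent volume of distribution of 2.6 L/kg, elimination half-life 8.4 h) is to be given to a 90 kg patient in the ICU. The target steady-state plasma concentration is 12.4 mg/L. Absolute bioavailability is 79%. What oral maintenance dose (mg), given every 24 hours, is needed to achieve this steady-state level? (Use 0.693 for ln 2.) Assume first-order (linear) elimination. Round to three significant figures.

Total Vd = 2.6 × 90 = 234.0 L
CL = ln 2 · Vd / t½ = 0.693 × 234.0 / 8.4 = 19.31 L/h
D = CL × Css × τ / F = 19.31 × 12.4 × 24 / 0.79 = 7274 mg

7270 mg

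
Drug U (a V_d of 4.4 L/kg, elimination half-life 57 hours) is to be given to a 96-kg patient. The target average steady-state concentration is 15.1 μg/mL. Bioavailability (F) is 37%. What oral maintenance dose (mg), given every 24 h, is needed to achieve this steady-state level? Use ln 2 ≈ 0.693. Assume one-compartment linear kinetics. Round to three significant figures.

Total Vd = 4.4 × 96 = 422.4 L
k = 0.693/57 = 0.01216 h⁻¹, so CL = k·Vd = 0.01216 × 422.4 = 5.136 L/h
D = CL × Css × τ / F = 5.136 × 15.1 × 24 / 0.37 = 5031 mg

5030 mg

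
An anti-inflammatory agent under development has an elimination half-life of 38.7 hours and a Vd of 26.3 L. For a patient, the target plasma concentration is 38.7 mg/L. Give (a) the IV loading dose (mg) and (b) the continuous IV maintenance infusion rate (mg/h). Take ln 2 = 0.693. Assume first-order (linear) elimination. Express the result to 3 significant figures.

LD = Vd × C = 26.30 × 38.7 = 1018 mg
CL = 0.693 × Vd / t½ = 0.693 × 26.30 / 38.7 = 0.4710 L/h
Infusion rate = CL × Css = 0.4710 × 38.7 = 18.23 mg/h

(a) 1020 mg; (b) 18.2 mg/h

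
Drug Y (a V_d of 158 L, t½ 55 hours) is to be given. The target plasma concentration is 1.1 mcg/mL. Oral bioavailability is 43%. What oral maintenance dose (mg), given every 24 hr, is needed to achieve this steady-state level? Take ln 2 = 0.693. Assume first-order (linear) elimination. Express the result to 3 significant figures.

CL = 0.693 × Vd / t½ = 0.693 × 158.0 / 55 = 1.991 L/h
D = CL × Css × τ / F = 1.991 × 1.1 × 24 / 0.43 = 122.2 mg

122 mg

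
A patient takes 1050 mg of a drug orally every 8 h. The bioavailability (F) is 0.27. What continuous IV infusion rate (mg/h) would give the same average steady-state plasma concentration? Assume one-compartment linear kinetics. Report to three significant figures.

35.4 mg/h

Equivalent systemic input: infusion rate = F·D/τ.
Rate = 0.27 × 1050 / 8 = 35.44 mg/h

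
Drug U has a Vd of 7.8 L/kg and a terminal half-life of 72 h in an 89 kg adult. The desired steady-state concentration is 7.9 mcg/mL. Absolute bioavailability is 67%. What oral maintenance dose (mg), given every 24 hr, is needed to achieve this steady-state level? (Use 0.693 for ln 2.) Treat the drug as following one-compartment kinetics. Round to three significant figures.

Total Vd = 7.8 × 89 = 694.2 L
CL = ln 2 · Vd / t½ = 0.693 × 694.2 / 72 = 6.682 L/h
D = CL × Css × τ / F = 6.682 × 7.9 × 24 / 0.67 = 1891 mg

1890 mg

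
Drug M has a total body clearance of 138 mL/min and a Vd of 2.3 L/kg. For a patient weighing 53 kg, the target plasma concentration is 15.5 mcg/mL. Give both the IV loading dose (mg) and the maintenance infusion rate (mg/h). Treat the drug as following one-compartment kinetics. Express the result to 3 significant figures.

(a) 1890 mg; (b) 128 mg/h

Vd = 2.3 L/kg × 53 kg = 121.9 L
Loading: fill Vd to C_target → 121.9 L × 15.5 mg/L = 1889 mg
CL = 138 mL/min × 60/1000 = 8.280 L/h
Maintenance: replace elimination → rate = CL × Css = 8.280 × 15.5 = 128.3 mg/h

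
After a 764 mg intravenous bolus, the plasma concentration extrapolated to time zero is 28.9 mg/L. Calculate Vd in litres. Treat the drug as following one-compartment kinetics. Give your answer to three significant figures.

Immediately after an IV bolus, C₀ = Dose / Vd, so Vd = Dose / C₀.
Vd = 764 / 28.9 = 26.44 L

26.4 L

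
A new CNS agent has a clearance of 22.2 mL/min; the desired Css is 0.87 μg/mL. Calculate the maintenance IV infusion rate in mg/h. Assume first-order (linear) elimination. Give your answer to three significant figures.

1.16 mg/h

CL = 22.2 mL/min × 60/1000 = 1.332 L/h
Infusion rate = CL · Css = 1.332 L/h × 0.87 mg/L = 1.159 mg/h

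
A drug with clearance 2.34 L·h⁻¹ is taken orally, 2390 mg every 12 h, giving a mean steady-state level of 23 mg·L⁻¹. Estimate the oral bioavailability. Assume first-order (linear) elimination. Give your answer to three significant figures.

0.270

F·D/τ = CL·Css at steady state → F = CL·Css·τ / D.
F = 2.34 × 23 × 12 / 2390 = 0.270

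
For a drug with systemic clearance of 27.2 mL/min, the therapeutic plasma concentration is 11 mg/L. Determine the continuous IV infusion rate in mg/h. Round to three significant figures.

18.0 mg/h

CL = 27.2 mL/min × 60/1000 = 1.632 L/h
R₀ = 1.632 × 11 = 17.95 mg/h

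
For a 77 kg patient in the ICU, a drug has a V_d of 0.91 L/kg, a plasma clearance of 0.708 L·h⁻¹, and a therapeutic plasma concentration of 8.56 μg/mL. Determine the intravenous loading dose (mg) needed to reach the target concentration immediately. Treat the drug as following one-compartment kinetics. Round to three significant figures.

Vd = 0.91 L/kg × 77 kg = 70.07 L
LD = Vd × C = 70.07 × 8.560 = 599.8 mg

600 mg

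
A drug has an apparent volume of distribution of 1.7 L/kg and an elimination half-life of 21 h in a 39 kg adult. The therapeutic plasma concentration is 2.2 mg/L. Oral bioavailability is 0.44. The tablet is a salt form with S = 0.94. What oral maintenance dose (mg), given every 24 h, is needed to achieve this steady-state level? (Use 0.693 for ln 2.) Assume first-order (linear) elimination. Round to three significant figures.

279 mg

Total Vd = 1.7 × 39 = 66.30 L
CL = ln 2 · Vd / t½ = 0.693 × 66.30 / 21 = 2.188 L/h
D = CL × Css × τ / F / S = 2.188 × 2.2 × 24 / 0.44 / 0.94 = 279.3 mg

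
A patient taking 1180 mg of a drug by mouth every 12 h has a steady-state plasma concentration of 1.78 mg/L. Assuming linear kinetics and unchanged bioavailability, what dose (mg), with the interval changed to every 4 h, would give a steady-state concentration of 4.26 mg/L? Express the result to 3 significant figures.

With linear kinetics, Css is proportional to dose rate (D/τ) at fixed clearance.
D₂ = D₁ × (Css,target / Css,current) × (τ₂/τ₁) = 1180 × (4.26/1.78) × (4/12) = 941.3 mg

941 mg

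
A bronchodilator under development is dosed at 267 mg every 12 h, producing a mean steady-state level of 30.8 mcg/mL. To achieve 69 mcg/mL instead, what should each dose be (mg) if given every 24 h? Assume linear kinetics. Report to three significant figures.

1200 mg

For first-order elimination, Css ∝ F·D/(CL·τ); F and CL are unchanged, so Css ∝ D/τ.
D₂ = D₁ × (Css,target / Css,current) × (τ₂/τ₁) = 267 × (69/30.8) × (24/12) = 1196 mg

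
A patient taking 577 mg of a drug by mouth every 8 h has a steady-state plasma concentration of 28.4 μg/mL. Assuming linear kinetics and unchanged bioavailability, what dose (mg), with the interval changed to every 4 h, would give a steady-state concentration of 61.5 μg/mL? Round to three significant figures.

With linear kinetics, Css is proportional to dose rate (D/τ) at fixed clearance.
D₂ = D₁ × (Css,target / Css,current) × (τ₂/τ₁) = 577 × (61.5/28.4) × (4/8) = 624.7 mg

625 mg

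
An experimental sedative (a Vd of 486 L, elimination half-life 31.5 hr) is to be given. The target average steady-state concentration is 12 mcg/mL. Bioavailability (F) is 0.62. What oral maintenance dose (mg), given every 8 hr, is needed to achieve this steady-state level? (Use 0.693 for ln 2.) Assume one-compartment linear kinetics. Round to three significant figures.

k = 0.693/31.5 = 0.02200 h⁻¹, so CL = k·Vd = 0.02200 × 486.0 = 10.69 L/h
D = CL × Css × τ / F = 10.69 × 12 × 8 / 0.62 = 1655 mg

1660 mg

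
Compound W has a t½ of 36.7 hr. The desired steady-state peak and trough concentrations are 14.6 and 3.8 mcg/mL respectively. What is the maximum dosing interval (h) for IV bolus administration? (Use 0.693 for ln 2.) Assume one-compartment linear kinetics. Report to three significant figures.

k = 0.693 / t½ = 0.693 / 36.7 = 0.01888 h⁻¹
Between IV bolus doses, concentration decays as C = C₀·e^(−kτ), so C_peak/C_trough = e^(kτ).
τ_max = ln(C_peak/C_trough) / k = ln(14.6/3.8) / 0.01888 = 1.346 / 0.01888 = 71.29 h

71.3 h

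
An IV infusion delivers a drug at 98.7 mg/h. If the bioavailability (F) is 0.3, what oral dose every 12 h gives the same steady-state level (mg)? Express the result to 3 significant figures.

To maintain the same Css, the systemic dosing rate must be unchanged: F·D/τ = infusion rate.
D = rate × τ / F = 98.7 × 12 / 0.3 = 3948 mg

3950 mg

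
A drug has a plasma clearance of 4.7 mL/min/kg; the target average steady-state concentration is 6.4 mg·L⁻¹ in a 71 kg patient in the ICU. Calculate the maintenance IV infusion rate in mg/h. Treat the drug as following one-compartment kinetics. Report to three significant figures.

CL = 4.7 mL/min/kg × 71 kg = 333.7 mL/min = 333.7 × 60/1000 = 20.02 L/h
Rate = CL × Css = 20.02 × 6.4 = 128.1 mg/h

128 mg/h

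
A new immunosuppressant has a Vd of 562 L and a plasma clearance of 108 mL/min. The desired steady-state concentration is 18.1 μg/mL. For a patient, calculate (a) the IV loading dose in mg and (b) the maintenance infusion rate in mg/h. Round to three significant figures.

Loading: fill Vd to C_target → 562.0 L × 18.1 mg/L = 10170 mg
CL = 108 mL/min = 108 × 0.06 = 6.480 L/h
Maintenance: replace elimination → rate = CL × Css = 6.480 × 18.1 = 117.3 mg/h

(a) 10200 mg; (b) 117 mg/h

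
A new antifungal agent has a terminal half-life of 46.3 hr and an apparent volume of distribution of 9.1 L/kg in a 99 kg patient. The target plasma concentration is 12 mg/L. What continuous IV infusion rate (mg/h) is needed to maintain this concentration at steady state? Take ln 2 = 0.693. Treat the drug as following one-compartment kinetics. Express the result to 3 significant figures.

Total Vd = 9.1 × 99 = 900.9 L
CL = ln 2 · Vd / t½ = 0.693 × 900.9 / 46.3 = 13.48 L/h
Infusion rate = CL × Css = 13.48 × 12 = 161.8 mg/h

162 mg/h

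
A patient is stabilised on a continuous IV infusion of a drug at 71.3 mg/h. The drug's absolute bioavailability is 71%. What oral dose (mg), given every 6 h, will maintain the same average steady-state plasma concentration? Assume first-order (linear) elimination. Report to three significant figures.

603 mg

To maintain the same Css, the systemic dosing rate must be unchanged: F·D/τ = infusion rate.
D = rate × τ / F = 71.3 × 6 / 0.71 = 602.5 mg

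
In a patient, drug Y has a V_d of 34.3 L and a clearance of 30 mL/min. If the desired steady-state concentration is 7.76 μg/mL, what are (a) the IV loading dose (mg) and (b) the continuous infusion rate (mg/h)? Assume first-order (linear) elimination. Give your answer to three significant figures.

Loading dose = Vd × C = 34.30 × 7.76 = 266.2 mg
Convert clearance: 30 mL/min × 60 min/h ÷ 1000 mL/L = 1.800 L/h
Maintenance infusion rate = CL × Css = 1.800 × 7.76 = 13.97 mg/h

(a) 266 mg; (b) 14.0 mg/h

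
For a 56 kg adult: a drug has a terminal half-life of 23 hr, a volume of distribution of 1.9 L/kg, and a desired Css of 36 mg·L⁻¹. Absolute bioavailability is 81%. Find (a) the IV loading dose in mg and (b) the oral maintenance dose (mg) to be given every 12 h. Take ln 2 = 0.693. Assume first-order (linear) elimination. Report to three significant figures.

(a) 3830 mg; (b) 1710 mg

Vd(total) = 56 kg × 1.9 L/kg = 106.4 L
LD = Vd × C = 106.4 × 36 = 3830 mg
CL = 0.693 × Vd / t½ = 0.693 × 106.4 / 23 = 3.206 L/h
D = CL × Css × τ / F = 3.206 × 36 × 12 / 0.81 = 1710 mg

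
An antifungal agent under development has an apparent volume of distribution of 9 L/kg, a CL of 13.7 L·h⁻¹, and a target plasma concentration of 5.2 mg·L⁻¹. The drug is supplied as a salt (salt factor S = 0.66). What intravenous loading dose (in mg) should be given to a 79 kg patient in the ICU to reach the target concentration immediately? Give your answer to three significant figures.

Vd(total) = 79 kg × 9 L/kg = 711.0 L
The loading dose fills Vd to the target concentration.
LD = Vd × C / S = 711.0 × 5.200 / 0.66 = 5602 mg

5600 mg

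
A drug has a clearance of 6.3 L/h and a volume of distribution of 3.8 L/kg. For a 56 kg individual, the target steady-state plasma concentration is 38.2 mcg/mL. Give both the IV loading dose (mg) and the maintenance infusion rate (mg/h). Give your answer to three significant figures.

Total Vd = 3.8 × 56 = 212.8 L
Loading dose = Vd × C = 212.8 × 38.2 = 8129 mg
Maintenance: replace elimination → rate = CL × Css = 6.300 × 38.2 = 240.7 mg/h

(a) 8130 mg; (b) 241 mg/h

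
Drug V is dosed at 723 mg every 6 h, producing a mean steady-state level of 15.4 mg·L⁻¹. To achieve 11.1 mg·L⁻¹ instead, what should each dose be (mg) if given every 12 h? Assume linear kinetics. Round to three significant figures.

1040 mg

With linear kinetics, Css is proportional to dose rate (D/τ) at fixed clearance.
D₂ = D₁ × (Css,target / Css,current) × (τ₂/τ₁) = 723 × (11.1/15.4) × (12/6) = 1042 mg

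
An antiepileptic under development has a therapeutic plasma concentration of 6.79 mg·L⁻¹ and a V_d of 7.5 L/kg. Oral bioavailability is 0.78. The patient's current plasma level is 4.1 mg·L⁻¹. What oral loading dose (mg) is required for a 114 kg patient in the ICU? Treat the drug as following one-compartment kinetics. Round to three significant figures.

Vd(total) = 114 kg × 7.5 L/kg = 855.0 L
Concentration deficit ΔC = 6.79 − 4.1 = 2.690 mg/L
LD = Vd × ΔC / F = 855.0 × 2.690 / 0.78 = 2949 mg

2950 mg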